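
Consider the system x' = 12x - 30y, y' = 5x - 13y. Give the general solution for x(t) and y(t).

x(t) = 3K_1e^(2t) - 2K_2e^(-3t), y(t) = K_1e^(2t) - K_2e^(-3t)

Coefficient matrix A = [[12, -30], [5, -13]].
Characteristic polynomial det(A - λI) = λ^2 + λ - 6 = 0.
Eigenvalues λ = 2, -3.
For λ=2: (A-λI) row 1 is [10, -30], so an eigenvector is (3, 1).
For λ=-3: (A-λI) row 1 is [15, -30], so an eigenvector is (-2, -1).
General solution: K_1e^(2t)(3,1) + K_2e^(-3t)(-2,-1).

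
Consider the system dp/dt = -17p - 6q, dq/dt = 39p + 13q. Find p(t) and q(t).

p(t) = -c_1e^(-2t)sin(3t) - c_1e^(-2t)cos(3t) - c_2e^(-2t)sin(3t) + c_2e^(-2t)cos(3t), q(t) = 2c_1e^(-2t)sin(3t) + 3c_1e^(-2t)cos(3t) + 3c_2e^(-2t)sin(3t) - 2c_2e^(-2t)cos(3t)

Coefficient matrix A = [[-17, -6], [39, 13]].
Characteristic polynomial det(A - λI) = λ^2 + 4λ + 13 = 0.
Eigenvalues λ = -2 ± 3i (complex conjugate pair).
For λ=-2+3i: an eigenvector is (-1,3) - i(-1,2) = (-1 + i, 3 - 2i).
A real fundamental pair from Re and Im of e^((-2+3i)t)v: X_1 = e^(-2t)(cos(3t)·(-1,3) + sin(3t)·(-1,2)), X_2 = e^(-2t)(sin(3t)·(-1,3) - cos(3t)·(-1,2)).
General solution: c_1X_1 + c_2X_2.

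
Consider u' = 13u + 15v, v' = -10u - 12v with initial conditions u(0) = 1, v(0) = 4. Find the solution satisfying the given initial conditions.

u(t) = 15e^(3t) - 14e^(-2t), v(t) = -10e^(3t) + 14e^(-2t)

Coefficient matrix A = [[13, 15], [-10, -12]].
Characteristic polynomial det(A - λI) = λ^2 - λ - 6 = 0.
Eigenvalues λ = -2, 3.
For λ=-2: (A-λI) row 1 is [15, 15], so an eigenvector is (-1, 1).
For λ=3: (A-λI) row 1 is [10, 15], so an eigenvector is (-3, 2).
General solution: K_1e^(-2t)(-1,1) + K_2e^(3t)(-3,2).
Applying u(0)=1, v(0)=4 gives K_1=14, K_2=-5.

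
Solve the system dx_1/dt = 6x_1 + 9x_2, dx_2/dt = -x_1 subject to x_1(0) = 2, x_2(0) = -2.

x_1(t) = -12te^(3t) + 2e^(3t), x_2(t) = 4te^(3t) - 2e^(3t)

Coefficient matrix A = [[6, 9], [-1, 0]].
Characteristic polynomial det(A - λI) = λ^2 - 6λ + 9 = 0.
Single eigenvalue λ = 3 with algebraic multiplicity 2.
Eigenvector v = (-3,1); generalized eigenvector w with (A-λI)w=v is (2,-1).
General solution: e^(3t)[C_1·v + C_2·(t·v + w)].
Applying x_1(0)=2, x_2(0)=-2 gives C_1=2, C_2=4.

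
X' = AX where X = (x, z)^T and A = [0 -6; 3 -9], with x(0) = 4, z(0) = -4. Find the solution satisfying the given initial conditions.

Coefficient matrix A = [[0, -6], [3, -9]].
Characteristic polynomial det(A - λI) = λ^2 + 9λ + 18 = 0.
Eigenvalues λ = -3, -6.
For λ=-3: (A-λI) row 1 is [3, -6], so an eigenvector is (2, 1).
For λ=-6: (A-λI) row 1 is [6, -6], so an eigenvector is (-1, -1).
General solution: c_1e^(-3t)(2,1) + c_2e^(-6t)(-1,-1).
Applying x(0)=4, z(0)=-4 gives c_1=8, c_2=12.

x(t) = 16e^(-3t) - 12e^(-6t), z(t) = 8e^(-3t) - 12e^(-6t)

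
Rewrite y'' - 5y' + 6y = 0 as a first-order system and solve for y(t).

Let x_1 = y, x_2 = y'. Then x_1' = x_2 and x_2' = -6x_1 + 5x_2.
A = [[0,1],[-6,5]]; det(A-λI) = λ^2 - 5λ + 6.
Eigenvalues λ = 2, 3 with eigenvectors (1,2), (1,3).

y(t) = K_1e^(2t) + K_2e^(3t)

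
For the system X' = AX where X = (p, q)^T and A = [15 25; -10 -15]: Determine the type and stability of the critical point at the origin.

A = [[15,25],[-10,-15]]; det(A-λI) = λ^2 + 25.
λ = 0 ± 5i: zero real part.

center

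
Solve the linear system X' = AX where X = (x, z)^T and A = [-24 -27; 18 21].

x(t) = 3C_1e^(-6t) + C_2e^(3t), z(t) = -2C_1e^(-6t) - C_2e^(3t)

Coefficient matrix A = [[-24, -27], [18, 21]].
Characteristic polynomial det(A - λI) = λ^2 + 3λ - 18 = 0.
Eigenvalues λ = -6, 3.
For λ=-6: (A-λI) row 1 is [-18, -27], so an eigenvector is (3, -2).
For λ=3: (A-λI) row 1 is [-27, -27], so an eigenvector is (1, -1).
General solution: C_1e^(-6t)(3,-2) + C_2e^(3t)(1,-1).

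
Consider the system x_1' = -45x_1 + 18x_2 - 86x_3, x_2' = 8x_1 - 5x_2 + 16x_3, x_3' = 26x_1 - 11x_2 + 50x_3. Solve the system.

Coefficient matrix A = [[-45, 18, -86], [8, -5, 16], [26, -11, 50]].
det(A - λI) = 0 gives eigenvalues λ = -2, 3, -1.
For λ=-2: eigenvector (-2,0,1).
For λ=3: eigenvector (-5,1,3).
For λ=-1: eigenvector (7,-2,-4).
General solution: c_1e^(-2t)(-2,0,1) + c_2e^(3t)(-5,1,3) + c_3e^(-t)(7,-2,-4).

x_1(t) = -2c_1e^(-2t) - 5c_2e^(3t) + 7c_3e^(-t), x_2(t) = c_2e^(3t) - 2c_3e^(-t), x_3(t) = c_1e^(-2t) + 3c_2e^(3t) - 4c_3e^(-t)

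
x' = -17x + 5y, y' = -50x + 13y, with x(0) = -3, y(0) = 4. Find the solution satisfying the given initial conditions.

x(t) = 13e^(-2t)sin(5t) - 3e^(-2t)cos(5t), y(t) = 42e^(-2t)sin(5t) + 4e^(-2t)cos(5t)

Coefficient matrix A = [[-17, 5], [-50, 13]].
Characteristic polynomial det(A - λI) = λ^2 + 4λ + 29 = 0.
Eigenvalues λ = -2 ± 5i (complex conjugate pair).
For λ=-2+5i: an eigenvector is (0,-1) - i(-1,-3) = (0 + i, -1 + 3i).
A real fundamental pair from Re and Im of e^((-2+5i)t)v: X_1 = e^(-2t)(cos(5t)·(0,-1) + sin(5t)·(-1,-3)), X_2 = e^(-2t)(sin(5t)·(0,-1) - cos(5t)·(-1,-3)).
General solution: C_1X_1 + C_2X_2.
Applying x(0)=-3, y(0)=4 gives C_1=-13, C_2=-3.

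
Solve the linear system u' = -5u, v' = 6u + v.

u(t) = -C_1e^(-5t), v(t) = C_1e^(-5t) - C_2e^(t)

Coefficient matrix A = [[-5, 0], [6, 1]].
Characteristic polynomial det(A - λI) = λ^2 + 4λ - 5 = 0.
Eigenvalues λ = -5, 1.
For λ=-5: (A-λI) row 2 is [6, 6], so an eigenvector is (-1, 1).
For λ=1: (A-λI) row 1 is [-6, 0], so an eigenvector is (0, -1).
General solution: C_1e^(-5t)(-1,1) + C_2e^(t)(0,-1).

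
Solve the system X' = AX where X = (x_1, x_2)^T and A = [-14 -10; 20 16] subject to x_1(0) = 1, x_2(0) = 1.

x_1(t) = -2e^(6t) + 3e^(-4t), x_2(t) = 4e^(6t) - 3e^(-4t)

Coefficient matrix A = [[-14, -10], [20, 16]].
Characteristic polynomial det(A - λI) = λ^2 - 2λ - 24 = 0.
Eigenvalues λ = 6, -4.
For λ=6: (A-λI) row 1 is [-20, -10], so an eigenvector is (1, -2).
For λ=-4: (A-λI) row 1 is [-10, -10], so an eigenvector is (-1, 1).
General solution: c_1e^(6t)(1,-2) + c_2e^(-4t)(-1,1).
Applying x_1(0)=1, x_2(0)=1 gives c_1=-2, c_2=-3.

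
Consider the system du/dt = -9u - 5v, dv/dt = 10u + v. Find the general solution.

Coefficient matrix A = [[-9, -5], [10, 1]].
Characteristic polynomial det(A - λI) = λ^2 + 8λ + 41 = 0.
Eigenvalues λ = -4 ± 5i (complex conjugate pair).
For λ=-4+5i: an eigenvector is (0,-1) - i(1,-1) = (0 - i, -1 + i).
A real fundamental pair from Re and Im of e^((-4+5i)t)v: X_1 = e^(-4t)(cos(5t)·(0,-1) + sin(5t)·(1,-1)), X_2 = e^(-4t)(sin(5t)·(0,-1) - cos(5t)·(1,-1)).
General solution: C_1X_1 + C_2X_2.

u(t) = C_1e^(-4t)sin(5t) - C_2e^(-4t)cos(5t), v(t) = -C_1e^(-4t)sin(5t) - C_1e^(-4t)cos(5t) - C_2e^(-4t)sin(5t) + C_2e^(-4t)cos(5t)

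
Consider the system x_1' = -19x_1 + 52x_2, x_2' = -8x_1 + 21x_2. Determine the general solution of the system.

x_1(t) = 2C_1e^(t)sin(4t) - 3C_1e^(t)cos(4t) - 3C_2e^(t)sin(4t) - 2C_2e^(t)cos(4t), x_2(t) = C_1e^(t)sin(4t) - C_1e^(t)cos(4t) - C_2e^(t)sin(4t) - C_2e^(t)cos(4t)

Coefficient matrix A = [[-19, 52], [-8, 21]].
Characteristic polynomial det(A - λI) = λ^2 - 2λ + 17 = 0.
Eigenvalues λ = 1 ± 4i (complex conjugate pair).
For λ=1+4i: an eigenvector is (-3,-1) - i(2,1) = (-3 - 2i, -1 - i).
A real fundamental pair from Re and Im of e^((1+4i)t)v: X_1 = e^(t)(cos(4t)·(-3,-1) + sin(4t)·(2,1)), X_2 = e^(t)(sin(4t)·(-3,-1) - cos(4t)·(2,1)).
General solution: C_1X_1 + C_2X_2.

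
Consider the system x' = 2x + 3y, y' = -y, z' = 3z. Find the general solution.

x(t) = c_1e^(2t) - c_2e^(-t), y(t) = c_2e^(-t), z(t) = c_3e^(3t)

Coefficient matrix A = [[2, 3, 0], [0, -1, 0], [0, 0, 3]].
det(A - λI) = 0 gives eigenvalues λ = 2, -1, 3.
For λ=2: eigenvector (1,0,0).
For λ=-1: eigenvector (-1,1,0).
For λ=3: eigenvector (0,0,1).
General solution: c_1e^(2t)(1,0,0) + c_2e^(-t)(-1,1,0) + c_3e^(3t)(0,0,1).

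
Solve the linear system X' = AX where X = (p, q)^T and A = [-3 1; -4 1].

p(t) = -K_1e^(-t) - K_2te^(-t) - K_2e^(-t), q(t) = -2K_1e^(-t) - 2K_2te^(-t) - 3K_2e^(-t)

Coefficient matrix A = [[-3, 1], [-4, 1]].
Characteristic polynomial det(A - λI) = λ^2 + 2λ + 1 = 0.
Single eigenvalue λ = -1 with algebraic multiplicity 2.
Eigenvector v = (-1,-2); generalized eigenvector w with (A-λI)w=v is (-1,-3).
General solution: e^(-t)[K_1·v + K_2·(t·v + w)].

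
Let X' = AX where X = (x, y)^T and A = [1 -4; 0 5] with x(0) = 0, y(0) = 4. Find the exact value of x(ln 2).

-120

A = [[1,-4],[0,5]]; eigenvalues λ = 1, 5.
Eigenvectors: (1,0) for λ=1, (-1,1) for λ=5.
From the initial condition, c_1 = 4, c_2 = 4.
x(ln 2) = (4)(2^1)(1) + (4)(2^5)(-1) = -120.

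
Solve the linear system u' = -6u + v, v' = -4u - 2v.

u(t) = C_1e^(-4t) + C_2te^(-4t) - 2C_2e^(-4t), v(t) = 2C_1e^(-4t) + 2C_2te^(-4t) - 3C_2e^(-4t)

Coefficient matrix A = [[-6, 1], [-4, -2]].
Characteristic polynomial det(A - λI) = λ^2 + 8λ + 16 = 0.
Single eigenvalue λ = -4 with algebraic multiplicity 2.
Eigenvector v = (1,2); generalized eigenvector w with (A-λI)w=v is (-2,-3).
General solution: e^(-4t)[C_1·v + C_2·(t·v + w)].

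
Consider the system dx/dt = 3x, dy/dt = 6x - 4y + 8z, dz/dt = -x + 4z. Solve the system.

x(t) = K_1e^(3t), y(t) = 2K_1e^(3t) + K_2e^(-4t) + K_3e^(4t), z(t) = K_1e^(3t) + K_3e^(4t)

Coefficient matrix A = [[3, 0, 0], [6, -4, 8], [-1, 0, 4]].
det(A - λI) = 0 gives eigenvalues λ = 3, -4, 4.
For λ=3: eigenvector (1,2,1).
For λ=-4: eigenvector (0,1,0).
For λ=4: eigenvector (0,1,1).
General solution: K_1e^(3t)(1,2,1) + K_2e^(-4t)(0,1,0) + K_3e^(4t)(0,1,1).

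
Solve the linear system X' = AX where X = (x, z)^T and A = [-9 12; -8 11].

Coefficient matrix A = [[-9, 12], [-8, 11]].
Characteristic polynomial det(A - λI) = λ^2 - 2λ - 3 = 0.
Eigenvalues λ = 3, -1.
For λ=3: (A-λI) row 1 is [-12, 12], so an eigenvector is (1, 1).
For λ=-1: (A-λI) row 1 is [-8, 12], so an eigenvector is (3, 2).
General solution: c_1e^(3t)(1,1) + c_2e^(-t)(3,2).

x(t) = c_1e^(3t) + 3c_2e^(-t), z(t) = c_1e^(3t) + 2c_2e^(-t)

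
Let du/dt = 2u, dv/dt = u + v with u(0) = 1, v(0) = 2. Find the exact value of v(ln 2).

6

A = [[2,0],[1,1]]; eigenvalues λ = 2, 1.
Eigenvectors: (1,1) for λ=2, (0,-1) for λ=1.
From the initial condition, c_1 = 1, c_2 = -1.
v(ln 2) = (1)(2^2)(1) + (-1)(2^1)(-1) = 6.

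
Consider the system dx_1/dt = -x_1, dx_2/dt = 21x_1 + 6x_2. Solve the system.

Coefficient matrix A = [[-1, 0], [21, 6]].
Characteristic polynomial det(A - λI) = λ^2 - 5λ - 6 = 0.
Eigenvalues λ = -1, 6.
For λ=-1: (A-λI) row 2 is [21, 7], so an eigenvector is (1, -3).
For λ=6: (A-λI) row 1 is [-7, 0], so an eigenvector is (0, 1).
General solution: c_1e^(-t)(1,-3) + c_2e^(6t)(0,1).

x_1(t) = c_1e^(-t), x_2(t) = -3c_1e^(-t) + c_2e^(6t)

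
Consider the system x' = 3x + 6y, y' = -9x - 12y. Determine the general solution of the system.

Coefficient matrix A = [[3, 6], [-9, -12]].
Characteristic polynomial det(A - λI) = λ^2 + 9λ + 18 = 0.
Eigenvalues λ = -6, -3.
For λ=-6: (A-λI) row 1 is [9, 6], so an eigenvector is (2, -3).
For λ=-3: (A-λI) row 1 is [6, 6], so an eigenvector is (1, -1).
General solution: c_1e^(-6t)(2,-3) + c_2e^(-3t)(1,-1).

x(t) = 2c_1e^(-6t) + c_2e^(-3t), y(t) = -3c_1e^(-6t) - c_2e^(-3t)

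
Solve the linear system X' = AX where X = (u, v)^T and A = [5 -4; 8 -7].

Coefficient matrix A = [[5, -4], [8, -7]].
Characteristic polynomial det(A - λI) = λ^2 + 2λ - 3 = 0.
Eigenvalues λ = -3, 1.
For λ=-3: (A-λI) row 1 is [8, -4], so an eigenvector is (1, 2).
For λ=1: (A-λI) row 1 is [4, -4], so an eigenvector is (-1, -1).
General solution: K_1e^(-3t)(1,2) + K_2e^(t)(-1,-1).

u(t) = K_1e^(-3t) - K_2e^(t), v(t) = 2K_1e^(-3t) - K_2e^(t)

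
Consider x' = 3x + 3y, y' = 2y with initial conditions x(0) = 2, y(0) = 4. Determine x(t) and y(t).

Coefficient matrix A = [[3, 3], [0, 2]].
Characteristic polynomial det(A - λI) = λ^2 - 5λ + 6 = 0.
Eigenvalues λ = 2, 3.
For λ=2: (A-λI) row 1 is [1, 3], so an eigenvector is (3, -1).
For λ=3: (A-λI) row 1 is [0, 3], so an eigenvector is (1, 0).
General solution: C_1e^(2t)(3,-1) + C_2e^(3t)(1,0).
Applying x(0)=2, y(0)=4 gives C_1=-4, C_2=14.

x(t) = 14e^(3t) - 12e^(2t), y(t) = 4e^(2t)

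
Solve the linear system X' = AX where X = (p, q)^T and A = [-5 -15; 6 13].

p(t) = K_1e^(4t)sin(3t) - 2K_1e^(4t)cos(3t) - 2K_2e^(4t)sin(3t) - K_2e^(4t)cos(3t), q(t) = -K_1e^(4t)sin(3t) + K_1e^(4t)cos(3t) + K_2e^(4t)sin(3t) + K_2e^(4t)cos(3t)

Coefficient matrix A = [[-5, -15], [6, 13]].
Characteristic polynomial det(A - λI) = λ^2 - 8λ + 25 = 0.
Eigenvalues λ = 4 ± 3i (complex conjugate pair).
For λ=4+3i: an eigenvector is (-2,1) - i(1,-1) = (-2 - i, 1 + i).
A real fundamental pair from Re and Im of e^((4+3i)t)v: X_1 = e^(4t)(cos(3t)·(-2,1) + sin(3t)·(1,-1)), X_2 = e^(4t)(sin(3t)·(-2,1) - cos(3t)·(1,-1)).
General solution: K_1X_1 + K_2X_2.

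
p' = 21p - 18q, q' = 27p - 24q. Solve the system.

p(t) = 2c_1e^(-6t) + c_2e^(3t), q(t) = 3c_1e^(-6t) + c_2e^(3t)

Coefficient matrix A = [[21, -18], [27, -24]].
Characteristic polynomial det(A - λI) = λ^2 + 3λ - 18 = 0.
Eigenvalues λ = -6, 3.
For λ=-6: (A-λI) row 1 is [27, -18], so an eigenvector is (2, 3).
For λ=3: (A-λI) row 1 is [18, -18], so an eigenvector is (1, 1).
General solution: c_1e^(-6t)(2,3) + c_2e^(3t)(1,1).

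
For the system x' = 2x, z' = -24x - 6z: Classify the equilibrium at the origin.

A = [[2,0],[-24,-6]]; det(A-λI) = λ^2 + 4λ - 12.
λ = 2, -6: opposite signs.

saddle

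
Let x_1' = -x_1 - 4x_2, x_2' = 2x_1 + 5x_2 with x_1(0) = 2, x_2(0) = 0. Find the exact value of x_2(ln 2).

A = [[-1,-4],[2,5]]; eigenvalues λ = 3, 1.
Eigenvectors: (-1,1) for λ=3, (-2,1) for λ=1.
From the initial condition, c_1 = 2, c_2 = -2.
x_2(ln 2) = (2)(2^3)(1) + (-2)(2^1)(1) = 12.

12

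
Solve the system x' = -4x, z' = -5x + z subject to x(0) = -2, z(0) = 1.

x(t) = -2e^(-4t), z(t) = 3e^(t) - 2e^(-4t)

Coefficient matrix A = [[-4, 0], [-5, 1]].
Characteristic polynomial det(A - λI) = λ^2 + 3λ - 4 = 0.
Eigenvalues λ = 1, -4.
For λ=1: (A-λI) row 1 is [-5, 0], so an eigenvector is (0, 1).
For λ=-4: (A-λI) row 2 is [-5, 5], so an eigenvector is (-1, -1).
General solution: C_1e^(t)(0,1) + C_2e^(-4t)(-1,-1).
Applying x(0)=-2, z(0)=1 gives C_1=3, C_2=2.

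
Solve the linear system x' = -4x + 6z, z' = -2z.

x(t) = C_1e^(-4t) + 3C_2e^(-2t), z(t) = C_2e^(-2t)

Coefficient matrix A = [[-4, 6], [0, -2]].
Characteristic polynomial det(A - λI) = λ^2 + 6λ + 8 = 0.
Eigenvalues λ = -4, -2.
For λ=-4: (A-λI) row 1 is [0, 6], so an eigenvector is (1, 0).
For λ=-2: (A-λI) row 1 is [-2, 6], so an eigenvector is (3, 1).
General solution: C_1e^(-4t)(1,0) + C_2e^(-2t)(3,1).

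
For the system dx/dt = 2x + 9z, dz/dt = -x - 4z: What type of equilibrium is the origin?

stable improper node

A = [[2,9],[-1,-4]]; det(A-λI) = λ^2 + 2λ + 1.
repeated λ = -1 with a single eigenvector.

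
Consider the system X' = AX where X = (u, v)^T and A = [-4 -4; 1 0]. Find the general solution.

u(t) = 2C_1e^(-2t) + 2C_2te^(-2t) + 3C_2e^(-2t), v(t) = -C_1e^(-2t) - C_2te^(-2t) - 2C_2e^(-2t)

Coefficient matrix A = [[-4, -4], [1, 0]].
Characteristic polynomial det(A - λI) = λ^2 + 4λ + 4 = 0.
Single eigenvalue λ = -2 with algebraic multiplicity 2.
Eigenvector v = (2,-1); generalized eigenvector w with (A-λI)w=v is (3,-2).
General solution: e^(-2t)[C_1·v + C_2·(t·v + w)].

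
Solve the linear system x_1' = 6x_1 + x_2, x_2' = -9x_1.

Coefficient matrix A = [[6, 1], [-9, 0]].
Characteristic polynomial det(A - λI) = λ^2 - 6λ + 9 = 0.
Single eigenvalue λ = 3 with algebraic multiplicity 2.
Eigenvector v = (1,-3); generalized eigenvector w with (A-λI)w=v is (0,1).
General solution: e^(3t)[c_1·v + c_2·(t·v + w)].

x_1(t) = c_1e^(3t) + c_2te^(3t), x_2(t) = -3c_1e^(3t) - 3c_2te^(3t) + c_2e^(3t)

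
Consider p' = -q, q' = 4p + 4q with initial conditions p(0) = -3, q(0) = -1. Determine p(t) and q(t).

Coefficient matrix A = [[0, -1], [4, 4]].
Characteristic polynomial det(A - λI) = λ^2 - 4λ + 4 = 0.
Single eigenvalue λ = 2 with algebraic multiplicity 2.
Eigenvector v = (-1,2); generalized eigenvector w with (A-λI)w=v is (-1,3).
General solution: e^(2t)[K_1·v + K_2·(t·v + w)].
Applying p(0)=-3, q(0)=-1 gives K_1=10, K_2=-7.

p(t) = 7te^(2t) - 3e^(2t), q(t) = -14te^(2t) - e^(2t)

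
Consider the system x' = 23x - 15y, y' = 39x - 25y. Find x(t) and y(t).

x(t) = -2K_1e^(-t)sin(3t) + K_1e^(-t)cos(3t) + K_2e^(-t)sin(3t) + 2K_2e^(-t)cos(3t), y(t) = -3K_1e^(-t)sin(3t) + 2K_1e^(-t)cos(3t) + 2K_2e^(-t)sin(3t) + 3K_2e^(-t)cos(3t)

Coefficient matrix A = [[23, -15], [39, -25]].
Characteristic polynomial det(A - λI) = λ^2 + 2λ + 10 = 0.
Eigenvalues λ = -1 ± 3i (complex conjugate pair).
For λ=-1+3i: an eigenvector is (1,2) - i(-2,-3) = (1 + 2i, 2 + 3i).
A real fundamental pair from Re and Im of e^((-1+3i)t)v: X_1 = e^(-t)(cos(3t)·(1,2) + sin(3t)·(-2,-3)), X_2 = e^(-t)(sin(3t)·(1,2) - cos(3t)·(-2,-3)).
General solution: K_1X_1 + K_2X_2.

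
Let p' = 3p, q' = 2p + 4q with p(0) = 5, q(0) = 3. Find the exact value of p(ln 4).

A = [[3,0],[2,4]]; eigenvalues λ = 3, 4.
Eigenvectors: (-1,2) for λ=3, (0,1) for λ=4.
From the initial condition, c_1 = -5, c_2 = 13.
p(ln 4) = (-5)(4^3)(-1) + (13)(4^4)(0) = 320.

320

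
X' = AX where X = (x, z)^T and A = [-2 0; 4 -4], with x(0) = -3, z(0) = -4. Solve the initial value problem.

x(t) = -3e^(-2t), z(t) = -6e^(-2t) + 2e^(-4t)

Coefficient matrix A = [[-2, 0], [4, -4]].
Characteristic polynomial det(A - λI) = λ^2 + 6λ + 8 = 0.
Eigenvalues λ = -2, -4.
For λ=-2: (A-λI) row 2 is [4, -2], so an eigenvector is (1, 2).
For λ=-4: (A-λI) row 1 is [2, 0], so an eigenvector is (0, 1).
General solution: C_1e^(-2t)(1,2) + C_2e^(-4t)(0,1).
Applying x(0)=-3, z(0)=-4 gives C_1=-3, C_2=2.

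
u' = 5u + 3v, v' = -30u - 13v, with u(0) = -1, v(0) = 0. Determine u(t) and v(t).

Coefficient matrix A = [[5, 3], [-30, -13]].
Characteristic polynomial det(A - λI) = λ^2 + 8λ + 25 = 0.
Eigenvalues λ = -4 ± 3i (complex conjugate pair).
For λ=-4+3i: an eigenvector is (-1,3) - i(0,1) = (-1, 3 - i).
A real fundamental pair from Re and Im of e^((-4+3i)t)v: X_1 = e^(-4t)(cos(3t)·(-1,3) + sin(3t)·(0,1)), X_2 = e^(-4t)(sin(3t)·(-1,3) - cos(3t)·(0,1)).
General solution: C_1X_1 + C_2X_2.
Applying u(0)=-1, v(0)=0 gives C_1=1, C_2=3.

u(t) = -3e^(-4t)sin(3t) - e^(-4t)cos(3t), v(t) = 10e^(-4t)sin(3t)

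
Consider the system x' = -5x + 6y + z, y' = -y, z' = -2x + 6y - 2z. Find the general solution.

x(t) = 2K_1e^(-t) + K_2e^(-3t) - K_3e^(-4t), y(t) = K_1e^(-t), z(t) = 2K_1e^(-t) + 2K_2e^(-3t) - K_3e^(-4t)

Coefficient matrix A = [[-5, 6, 1], [0, -1, 0], [-2, 6, -2]].
det(A - λI) = 0 gives eigenvalues λ = -1, -3, -4.
For λ=-1: eigenvector (2,1,2).
For λ=-3: eigenvector (1,0,2).
For λ=-4: eigenvector (-1,0,-1).
General solution: K_1e^(-t)(2,1,2) + K_2e^(-3t)(1,0,2) + K_3e^(-4t)(-1,0,-1).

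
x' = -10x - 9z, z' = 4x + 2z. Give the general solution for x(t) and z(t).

Coefficient matrix A = [[-10, -9], [4, 2]].
Characteristic polynomial det(A - λI) = λ^2 + 8λ + 16 = 0.
Single eigenvalue λ = -4 with algebraic multiplicity 2.
Eigenvector v = (3,-2); generalized eigenvector w with (A-λI)w=v is (1,-1).
General solution: e^(-4t)[C_1·v + C_2·(t·v + w)].

x(t) = 3C_1e^(-4t) + 3C_2te^(-4t) + C_2e^(-4t), z(t) = -2C_1e^(-4t) - 2C_2te^(-4t) - C_2e^(-4t)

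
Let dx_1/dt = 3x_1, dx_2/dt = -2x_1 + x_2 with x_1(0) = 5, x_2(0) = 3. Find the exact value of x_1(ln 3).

135

A = [[3,0],[-2,1]]; eigenvalues λ = 1, 3.
Eigenvectors: (0,1) for λ=1, (-1,1) for λ=3.
From the initial condition, c_1 = 8, c_2 = -5.
x_1(ln 3) = (8)(3^1)(0) + (-5)(3^3)(-1) = 135.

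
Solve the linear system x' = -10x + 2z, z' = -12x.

Coefficient matrix A = [[-10, 2], [-12, 0]].
Characteristic polynomial det(A - λI) = λ^2 + 10λ + 24 = 0.
Eigenvalues λ = -4, -6.
For λ=-4: (A-λI) row 1 is [-6, 2], so an eigenvector is (-1, -3).
For λ=-6: (A-λI) row 1 is [-4, 2], so an eigenvector is (-1, -2).
General solution: K_1e^(-4t)(-1,-3) + K_2e^(-6t)(-1,-2).

x(t) = -K_1e^(-4t) - K_2e^(-6t), z(t) = -3K_1e^(-4t) - 2K_2e^(-6t)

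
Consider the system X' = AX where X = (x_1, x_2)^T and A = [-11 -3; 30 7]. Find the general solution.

x_1(t) = -c_1e^(-2t)sin(3t) + c_2e^(-2t)cos(3t), x_2(t) = 3c_1e^(-2t)sin(3t) + c_1e^(-2t)cos(3t) + c_2e^(-2t)sin(3t) - 3c_2e^(-2t)cos(3t)

Coefficient matrix A = [[-11, -3], [30, 7]].
Characteristic polynomial det(A - λI) = λ^2 + 4λ + 13 = 0.
Eigenvalues λ = -2 ± 3i (complex conjugate pair).
For λ=-2+3i: an eigenvector is (0,1) - i(-1,3) = (0 + i, 1 - 3i).
A real fundamental pair from Re and Im of e^((-2+3i)t)v: X_1 = e^(-2t)(cos(3t)·(0,1) + sin(3t)·(-1,3)), X_2 = e^(-2t)(sin(3t)·(0,1) - cos(3t)·(-1,3)).
General solution: c_1X_1 + c_2X_2.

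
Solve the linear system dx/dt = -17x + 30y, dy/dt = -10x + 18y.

x(t) = 3K_1e^(3t) + 2K_2e^(-2t), y(t) = 2K_1e^(3t) + K_2e^(-2t)

Coefficient matrix A = [[-17, 30], [-10, 18]].
Characteristic polynomial det(A - λI) = λ^2 - λ - 6 = 0.
Eigenvalues λ = 3, -2.
For λ=3: (A-λI) row 1 is [-20, 30], so an eigenvector is (3, 2).
For λ=-2: (A-λI) row 1 is [-15, 30], so an eigenvector is (2, 1).
General solution: K_1e^(3t)(3,2) + K_2e^(-2t)(2,1).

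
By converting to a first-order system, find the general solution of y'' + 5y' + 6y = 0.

Let x_1 = y, x_2 = y'. Then x_1' = x_2 and x_2' = -6x_1 - 5x_2.
A = [[0,1],[-6,-5]]; det(A-λI) = λ^2 + 5λ + 6.
Eigenvalues λ = -3, -2 with eigenvectors (1,-3), (1,-2).

y(t) = K_1e^(-3t) + K_2e^(-2t)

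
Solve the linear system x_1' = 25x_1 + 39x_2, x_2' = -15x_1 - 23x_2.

x_1(t) = 3K_1e^(t)sin(3t) + 2K_1e^(t)cos(3t) + 2K_2e^(t)sin(3t) - 3K_2e^(t)cos(3t), x_2(t) = -2K_1e^(t)sin(3t) - K_1e^(t)cos(3t) - K_2e^(t)sin(3t) + 2K_2e^(t)cos(3t)

Coefficient matrix A = [[25, 39], [-15, -23]].
Characteristic polynomial det(A - λI) = λ^2 - 2λ + 10 = 0.
Eigenvalues λ = 1 ± 3i (complex conjugate pair).
For λ=1+3i: an eigenvector is (2,-1) - i(3,-2) = (2 - 3i, -1 + 2i).
A real fundamental pair from Re and Im of e^((1+3i)t)v: X_1 = e^(t)(cos(3t)·(2,-1) + sin(3t)·(3,-2)), X_2 = e^(t)(sin(3t)·(2,-1) - cos(3t)·(3,-2)).
General solution: K_1X_1 + K_2X_2.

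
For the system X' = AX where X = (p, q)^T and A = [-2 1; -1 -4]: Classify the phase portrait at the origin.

A = [[-2,1],[-1,-4]]; det(A-λI) = λ^2 + 6λ + 9.
repeated λ = -3 with a single eigenvector.

stable improper node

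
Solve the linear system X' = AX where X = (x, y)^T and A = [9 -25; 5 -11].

Coefficient matrix A = [[9, -25], [5, -11]].
Characteristic polynomial det(A - λI) = λ^2 + 2λ + 26 = 0.
Eigenvalues λ = -1 ± 5i (complex conjugate pair).
For λ=-1+5i: an eigenvector is (-1,0) - i(-2,-1) = (-1 + 2i, 0 + i).
A real fundamental pair from Re and Im of e^((-1+5i)t)v: X_1 = e^(-t)(cos(5t)·(-1,0) + sin(5t)·(-2,-1)), X_2 = e^(-t)(sin(5t)·(-1,0) - cos(5t)·(-2,-1)).
General solution: c_1X_1 + c_2X_2.

x(t) = -2c_1e^(-t)sin(5t) - c_1e^(-t)cos(5t) - c_2e^(-t)sin(5t) + 2c_2e^(-t)cos(5t), y(t) = -c_1e^(-t)sin(5t) + c_2e^(-t)cos(5t)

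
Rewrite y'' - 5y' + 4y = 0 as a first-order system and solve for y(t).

Let x_1 = y, x_2 = y'. Then x_1' = x_2 and x_2' = -4x_1 + 5x_2.
A = [[0,1],[-4,5]]; det(A-λI) = λ^2 - 5λ + 4.
Eigenvalues λ = 4, 1 with eigenvectors (1,4), (1,1).

y(t) = C_1e^(4t) + C_2e^(t)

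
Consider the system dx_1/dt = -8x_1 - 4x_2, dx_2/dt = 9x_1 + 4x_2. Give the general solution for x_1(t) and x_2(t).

Coefficient matrix A = [[-8, -4], [9, 4]].
Characteristic polynomial det(A - λI) = λ^2 + 4λ + 4 = 0.
Single eigenvalue λ = -2 with algebraic multiplicity 2.
Eigenvector v = (2,-3); generalized eigenvector w with (A-λI)w=v is (-1,1).
General solution: e^(-2t)[K_1·v + K_2·(t·v + w)].

x_1(t) = 2K_1e^(-2t) + 2K_2te^(-2t) - K_2e^(-2t), x_2(t) = -3K_1e^(-2t) - 3K_2te^(-2t) + K_2e^(-2t)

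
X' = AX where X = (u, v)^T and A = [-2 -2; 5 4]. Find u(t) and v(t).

Coefficient matrix A = [[-2, -2], [5, 4]].
Characteristic polynomial det(A - λI) = λ^2 - 2λ + 2 = 0.
Eigenvalues λ = 1 ± i (complex conjugate pair).
For λ=1+i: an eigenvector is (-1,2) - i(-1,1) = (-1 + i, 2 - i).
A real fundamental pair from Re and Im of e^((1+i)t)v: X_1 = e^(t)(cos(t)·(-1,2) + sin(t)·(-1,1)), X_2 = e^(t)(sin(t)·(-1,2) - cos(t)·(-1,1)).
General solution: K_1X_1 + K_2X_2.

u(t) = -K_1e^(t)sin(t) - K_1e^(t)cos(t) - K_2e^(t)sin(t) + K_2e^(t)cos(t), v(t) = K_1e^(t)sin(t) + 2K_1e^(t)cos(t) + 2K_2e^(t)sin(t) - K_2e^(t)cos(t)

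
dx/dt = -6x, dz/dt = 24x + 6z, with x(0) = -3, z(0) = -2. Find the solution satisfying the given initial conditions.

Coefficient matrix A = [[-6, 0], [24, 6]].
Characteristic polynomial det(A - λI) = λ^2 - 36 = 0.
Eigenvalues λ = -6, 6.
For λ=-6: (A-λI) row 2 is [24, 12], so an eigenvector is (-1, 2).
For λ=6: (A-λI) row 1 is [-12, 0], so an eigenvector is (0, 1).
General solution: C_1e^(-6t)(-1,2) + C_2e^(6t)(0,1).
Applying x(0)=-3, z(0)=-2 gives C_1=3, C_2=-8.

x(t) = -3e^(-6t), z(t) = -8e^(6t) + 6e^(-6t)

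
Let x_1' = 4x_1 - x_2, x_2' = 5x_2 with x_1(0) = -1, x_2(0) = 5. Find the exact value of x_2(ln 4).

5120

A = [[4,-1],[0,5]]; eigenvalues λ = 5, 4.
Eigenvectors: (1,-1) for λ=5, (-1,0) for λ=4.
From the initial condition, c_1 = -5, c_2 = -4.
x_2(ln 4) = (-5)(4^5)(-1) + (-4)(4^4)(0) = 5120.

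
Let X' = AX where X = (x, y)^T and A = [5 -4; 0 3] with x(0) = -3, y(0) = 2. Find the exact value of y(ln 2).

A = [[5,-4],[0,3]]; eigenvalues λ = 3, 5.
Eigenvectors: (-2,-1) for λ=3, (-1,0) for λ=5.
From the initial condition, c_1 = -2, c_2 = 7.
y(ln 2) = (-2)(2^3)(-1) + (7)(2^5)(0) = 16.

16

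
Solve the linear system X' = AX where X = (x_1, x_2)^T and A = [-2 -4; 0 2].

Coefficient matrix A = [[-2, -4], [0, 2]].
Characteristic polynomial det(A - λI) = λ^2 - 4 = 0.
Eigenvalues λ = -2, 2.
For λ=-2: (A-λI) row 1 is [0, -4], so an eigenvector is (1, 0).
For λ=2: (A-λI) row 1 is [-4, -4], so an eigenvector is (1, -1).
General solution: c_1e^(-2t)(1,0) + c_2e^(2t)(1,-1).

x_1(t) = c_1e^(-2t) + c_2e^(2t), x_2(t) = -c_2e^(2t)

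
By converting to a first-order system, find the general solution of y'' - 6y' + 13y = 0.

y(t) = c_1e^(3t)cos(2t) + c_2e^(3t)sin(2t)

Let x_1 = y, x_2 = y'. Then x_1' = x_2 and x_2' = -13x_1 + 6x_2.
A = [[0,1],[-13,6]]; det(A-λI) = λ^2 - 6λ + 13.
Eigenvalues λ = 3 ± 2i.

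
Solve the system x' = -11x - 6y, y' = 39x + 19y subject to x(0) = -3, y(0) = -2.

x(t) = 19e^(4t)sin(3t) - 3e^(4t)cos(3t), y(t) = -49e^(4t)sin(3t) - 2e^(4t)cos(3t)

Coefficient matrix A = [[-11, -6], [39, 19]].
Characteristic polynomial det(A - λI) = λ^2 - 8λ + 25 = 0.
Eigenvalues λ = 4 ± 3i (complex conjugate pair).
For λ=4+3i: an eigenvector is (1,-3) - i(1,-2) = (1 - i, -3 + 2i).
A real fundamental pair from Re and Im of e^((4+3i)t)v: X_1 = e^(4t)(cos(3t)·(1,-3) + sin(3t)·(1,-2)), X_2 = e^(4t)(sin(3t)·(1,-3) - cos(3t)·(1,-2)).
General solution: K_1X_1 + K_2X_2.
Applying x(0)=-3, y(0)=-2 gives K_1=8, K_2=11.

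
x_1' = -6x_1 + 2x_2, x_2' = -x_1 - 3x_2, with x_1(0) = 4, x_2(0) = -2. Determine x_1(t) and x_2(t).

x_1(t) = -8e^(-4t) + 12e^(-5t), x_2(t) = -8e^(-4t) + 6e^(-5t)

Coefficient matrix A = [[-6, 2], [-1, -3]].
Characteristic polynomial det(A - λI) = λ^2 + 9λ + 20 = 0.
Eigenvalues λ = -4, -5.
For λ=-4: (A-λI) row 1 is [-2, 2], so an eigenvector is (1, 1).
For λ=-5: (A-λI) row 1 is [-1, 2], so an eigenvector is (2, 1).
General solution: K_1e^(-4t)(1,1) + K_2e^(-5t)(2,1).
Applying x_1(0)=4, x_2(0)=-2 gives K_1=-8, K_2=6.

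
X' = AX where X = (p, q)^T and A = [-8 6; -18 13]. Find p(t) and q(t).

p(t) = 2c_1e^(t) - c_2e^(4t), q(t) = 3c_1e^(t) - 2c_2e^(4t)

Coefficient matrix A = [[-8, 6], [-18, 13]].
Characteristic polynomial det(A - λI) = λ^2 - 5λ + 4 = 0.
Eigenvalues λ = 1, 4.
For λ=1: (A-λI) row 1 is [-9, 6], so an eigenvector is (2, 3).
For λ=4: (A-λI) row 1 is [-12, 6], so an eigenvector is (-1, -2).
General solution: c_1e^(t)(2,3) + c_2e^(4t)(-1,-2).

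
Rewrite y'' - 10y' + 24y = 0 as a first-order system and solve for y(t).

y(t) = K_1e^(6t) + K_2e^(4t)

Let x_1 = y, x_2 = y'. Then x_1' = x_2 and x_2' = -24x_1 + 10x_2.
A = [[0,1],[-24,10]]; det(A-λI) = λ^2 - 10λ + 24.
Eigenvalues λ = 6, 4 with eigenvectors (1,6), (1,4).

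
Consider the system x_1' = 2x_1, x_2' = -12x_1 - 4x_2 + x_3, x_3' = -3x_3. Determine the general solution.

x_1(t) = K_1e^(2t), x_2(t) = -2K_1e^(2t) + K_2e^(-4t) + K_3e^(-3t), x_3(t) = K_3e^(-3t)

Coefficient matrix A = [[2, 0, 0], [-12, -4, 1], [0, 0, -3]].
det(A - λI) = 0 gives eigenvalues λ = 2, -4, -3.
For λ=2: eigenvector (1,-2,0).
For λ=-4: eigenvector (0,1,0).
For λ=-3: eigenvector (0,1,1).
General solution: K_1e^(2t)(1,-2,0) + K_2e^(-4t)(0,1,0) + K_3e^(-3t)(0,1,1).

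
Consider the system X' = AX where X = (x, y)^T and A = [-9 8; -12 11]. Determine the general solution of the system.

x(t) = 2C_1e^(3t) - C_2e^(-t), y(t) = 3C_1e^(3t) - C_2e^(-t)

Coefficient matrix A = [[-9, 8], [-12, 11]].
Characteristic polynomial det(A - λI) = λ^2 - 2λ - 3 = 0.
Eigenvalues λ = 3, -1.
For λ=3: (A-λI) row 1 is [-12, 8], so an eigenvector is (2, 3).
For λ=-1: (A-λI) row 1 is [-8, 8], so an eigenvector is (-1, -1).
General solution: C_1e^(3t)(2,3) + C_2e^(-t)(-1,-1).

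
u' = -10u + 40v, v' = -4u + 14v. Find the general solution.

Coefficient matrix A = [[-10, 40], [-4, 14]].
Characteristic polynomial det(A - λI) = λ^2 - 4λ + 20 = 0.
Eigenvalues λ = 2 ± 4i (complex conjugate pair).
For λ=2+4i: an eigenvector is (-1,0) - i(3,1) = (-1 - 3i, 0 - i).
A real fundamental pair from Re and Im of e^((2+4i)t)v: X_1 = e^(2t)(cos(4t)·(-1,0) + sin(4t)·(3,1)), X_2 = e^(2t)(sin(4t)·(-1,0) - cos(4t)·(3,1)).
General solution: c_1X_1 + c_2X_2.

u(t) = 3c_1e^(2t)sin(4t) - c_1e^(2t)cos(4t) - c_2e^(2t)sin(4t) - 3c_2e^(2t)cos(4t), v(t) = c_1e^(2t)sin(4t) - c_2e^(2t)cos(4t)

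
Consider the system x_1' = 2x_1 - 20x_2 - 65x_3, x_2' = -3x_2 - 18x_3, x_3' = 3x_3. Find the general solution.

Coefficient matrix A = [[2, -20, -65], [0, -3, -18], [0, 0, 3]].
det(A - λI) = 0 gives eigenvalues λ = -3, 2, 3.
For λ=-3: eigenvector (4,1,0).
For λ=2: eigenvector (1,0,0).
For λ=3: eigenvector (-5,-3,1).
General solution: c_1e^(-3t)(4,1,0) + c_2e^(2t)(1,0,0) + c_3e^(3t)(-5,-3,1).

x_1(t) = 4c_1e^(-3t) + c_2e^(2t) - 5c_3e^(3t), x_2(t) = c_1e^(-3t) - 3c_3e^(3t), x_3(t) = c_3e^(3t)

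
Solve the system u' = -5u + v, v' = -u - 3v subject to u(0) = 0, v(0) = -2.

u(t) = -2te^(-4t), v(t) = -2te^(-4t) - 2e^(-4t)

Coefficient matrix A = [[-5, 1], [-1, -3]].
Characteristic polynomial det(A - λI) = λ^2 + 8λ + 16 = 0.
Single eigenvalue λ = -4 with algebraic multiplicity 2.
Eigenvector v = (1,1); generalized eigenvector w with (A-λI)w=v is (-1,0).
General solution: e^(-4t)[c_1·v + c_2·(t·v + w)].
Applying u(0)=0, v(0)=-2 gives c_1=-2, c_2=-2.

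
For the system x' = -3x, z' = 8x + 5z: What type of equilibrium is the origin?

saddle

A = [[-3,0],[8,5]]; det(A-λI) = λ^2 - 2λ - 15.
λ = -3, 5: opposite signs.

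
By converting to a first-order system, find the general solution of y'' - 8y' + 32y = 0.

y(t) = C_1e^(4t)cos(4t) + C_2e^(4t)sin(4t)

Let x_1 = y, x_2 = y'. Then x_1' = x_2 and x_2' = -32x_1 + 8x_2.
A = [[0,1],[-32,8]]; det(A-λI) = λ^2 - 8λ + 32.
Eigenvalues λ = 4 ± 4i.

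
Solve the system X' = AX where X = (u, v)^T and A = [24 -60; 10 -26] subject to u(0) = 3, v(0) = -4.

Coefficient matrix A = [[24, -60], [10, -26]].
Characteristic polynomial det(A - λI) = λ^2 + 2λ - 24 = 0.
Eigenvalues λ = 4, -6.
For λ=4: (A-λI) row 1 is [20, -60], so an eigenvector is (-3, -1).
For λ=-6: (A-λI) row 1 is [30, -60], so an eigenvector is (-2, -1).
General solution: K_1e^(4t)(-3,-1) + K_2e^(-6t)(-2,-1).
Applying u(0)=3, v(0)=-4 gives K_1=-11, K_2=15.

u(t) = 33e^(4t) - 30e^(-6t), v(t) = 11e^(4t) - 15e^(-6t)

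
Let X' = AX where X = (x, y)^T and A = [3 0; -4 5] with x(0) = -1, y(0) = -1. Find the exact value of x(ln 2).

A = [[3,0],[-4,5]]; eigenvalues λ = 3, 5.
Eigenvectors: (-1,-2) for λ=3, (0,1) for λ=5.
From the initial condition, c_1 = 1, c_2 = 1.
x(ln 2) = (1)(2^3)(-1) + (1)(2^5)(0) = -8.

-8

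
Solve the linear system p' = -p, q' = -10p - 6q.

Coefficient matrix A = [[-1, 0], [-10, -6]].
Characteristic polynomial det(A - λI) = λ^2 + 7λ + 6 = 0.
Eigenvalues λ = -6, -1.
For λ=-6: (A-λI) row 1 is [5, 0], so an eigenvector is (0, 1).
For λ=-1: (A-λI) row 2 is [-10, -5], so an eigenvector is (1, -2).
General solution: K_1e^(-6t)(0,1) + K_2e^(-t)(1,-2).

p(t) = K_2e^(-t), q(t) = K_1e^(-6t) - 2K_2e^(-t)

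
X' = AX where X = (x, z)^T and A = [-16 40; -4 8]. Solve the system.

x(t) = 3C_1e^(-4t)sin(4t) - C_1e^(-4t)cos(4t) - C_2e^(-4t)sin(4t) - 3C_2e^(-4t)cos(4t), z(t) = C_1e^(-4t)sin(4t) - C_2e^(-4t)cos(4t)

Coefficient matrix A = [[-16, 40], [-4, 8]].
Characteristic polynomial det(A - λI) = λ^2 + 8λ + 32 = 0.
Eigenvalues λ = -4 ± 4i (complex conjugate pair).
For λ=-4+4i: an eigenvector is (-1,0) - i(3,1) = (-1 - 3i, 0 - i).
A real fundamental pair from Re and Im of e^((-4+4i)t)v: X_1 = e^(-4t)(cos(4t)·(-1,0) + sin(4t)·(3,1)), X_2 = e^(-4t)(sin(4t)·(-1,0) - cos(4t)·(3,1)).
General solution: C_1X_1 + C_2X_2.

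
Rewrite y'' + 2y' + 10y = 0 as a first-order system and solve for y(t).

Let x_1 = y, x_2 = y'. Then x_1' = x_2 and x_2' = -10x_1 - 2x_2.
A = [[0,1],[-10,-2]]; det(A-λI) = λ^2 + 2λ + 10.
Eigenvalues λ = -1 ± 3i.

y(t) = K_1e^(-t)cos(3t) + K_2e^(-t)sin(3t)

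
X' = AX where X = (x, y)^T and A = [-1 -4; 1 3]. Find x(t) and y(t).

x(t) = 2C_1e^(t) + 2C_2te^(t) - 3C_2e^(t), y(t) = -C_1e^(t) - C_2te^(t) + C_2e^(t)

Coefficient matrix A = [[-1, -4], [1, 3]].
Characteristic polynomial det(A - λI) = λ^2 - 2λ + 1 = 0.
Single eigenvalue λ = 1 with algebraic multiplicity 2.
Eigenvector v = (2,-1); generalized eigenvector w with (A-λI)w=v is (-3,1).
General solution: e^(t)[C_1·v + C_2·(t·v + w)].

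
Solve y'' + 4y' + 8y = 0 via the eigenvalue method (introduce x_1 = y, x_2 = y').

y(t) = C_1e^(-2t)cos(2t) + C_2e^(-2t)sin(2t)

Let x_1 = y, x_2 = y'. Then x_1' = x_2 and x_2' = -8x_1 - 4x_2.
A = [[0,1],[-8,-4]]; det(A-λI) = λ^2 + 4λ + 8.
Eigenvalues λ = -2 ± 2i.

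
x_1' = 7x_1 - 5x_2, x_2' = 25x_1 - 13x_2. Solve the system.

x_1(t) = C_1e^(-3t)sin(5t) - C_2e^(-3t)cos(5t), x_2(t) = 2C_1e^(-3t)sin(5t) - C_1e^(-3t)cos(5t) - C_2e^(-3t)sin(5t) - 2C_2e^(-3t)cos(5t)

Coefficient matrix A = [[7, -5], [25, -13]].
Characteristic polynomial det(A - λI) = λ^2 + 6λ + 34 = 0.
Eigenvalues λ = -3 ± 5i (complex conjugate pair).
For λ=-3+5i: an eigenvector is (0,-1) - i(1,2) = (0 - i, -1 - 2i).
A real fundamental pair from Re and Im of e^((-3+5i)t)v: X_1 = e^(-3t)(cos(5t)·(0,-1) + sin(5t)·(1,2)), X_2 = e^(-3t)(sin(5t)·(0,-1) - cos(5t)·(1,2)).
General solution: C_1X_1 + C_2X_2.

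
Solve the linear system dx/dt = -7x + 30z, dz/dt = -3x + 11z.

x(t) = 3c_1e^(2t)sin(3t) - c_1e^(2t)cos(3t) - c_2e^(2t)sin(3t) - 3c_2e^(2t)cos(3t), z(t) = c_1e^(2t)sin(3t) - c_2e^(2t)cos(3t)

Coefficient matrix A = [[-7, 30], [-3, 11]].
Characteristic polynomial det(A - λI) = λ^2 - 4λ + 13 = 0.
Eigenvalues λ = 2 ± 3i (complex conjugate pair).
For λ=2+3i: an eigenvector is (-1,0) - i(3,1) = (-1 - 3i, 0 - i).
A real fundamental pair from Re and Im of e^((2+3i)t)v: X_1 = e^(2t)(cos(3t)·(-1,0) + sin(3t)·(3,1)), X_2 = e^(2t)(sin(3t)·(-1,0) - cos(3t)·(3,1)).
General solution: c_1X_1 + c_2X_2.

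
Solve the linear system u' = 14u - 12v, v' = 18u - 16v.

Coefficient matrix A = [[14, -12], [18, -16]].
Characteristic polynomial det(A - λI) = λ^2 + 2λ - 8 = 0.
Eigenvalues λ = -4, 2.
For λ=-4: (A-λI) row 1 is [18, -12], so an eigenvector is (2, 3).
For λ=2: (A-λI) row 1 is [12, -12], so an eigenvector is (-1, -1).
General solution: c_1e^(-4t)(2,3) + c_2e^(2t)(-1,-1).

u(t) = 2c_1e^(-4t) - c_2e^(2t), v(t) = 3c_1e^(-4t) - c_2e^(2t)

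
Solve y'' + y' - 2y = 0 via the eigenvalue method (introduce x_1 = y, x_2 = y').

Let x_1 = y, x_2 = y'. Then x_1' = x_2 and x_2' = 2x_1 - x_2.
A = [[0,1],[2,-1]]; det(A-λI) = λ^2 + λ - 2.
Eigenvalues λ = -2, 1 with eigenvectors (1,-2), (1,1).

y(t) = C_1e^(-2t) + C_2e^(t)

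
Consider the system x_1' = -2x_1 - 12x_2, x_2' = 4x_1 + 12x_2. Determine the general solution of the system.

x_1(t) = 3c_1e^(6t) - 2c_2e^(4t), x_2(t) = -2c_1e^(6t) + c_2e^(4t)

Coefficient matrix A = [[-2, -12], [4, 12]].
Characteristic polynomial det(A - λI) = λ^2 - 10λ + 24 = 0.
Eigenvalues λ = 6, 4.
For λ=6: (A-λI) row 1 is [-8, -12], so an eigenvector is (3, -2).
For λ=4: (A-λI) row 1 is [-6, -12], so an eigenvector is (-2, 1).
General solution: c_1e^(6t)(3,-2) + c_2e^(4t)(-2,1).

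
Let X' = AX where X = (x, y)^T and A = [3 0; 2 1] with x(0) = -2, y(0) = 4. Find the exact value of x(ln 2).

A = [[3,0],[2,1]]; eigenvalues λ = 3, 1.
Eigenvectors: (-1,-1) for λ=3, (0,1) for λ=1.
From the initial condition, c_1 = 2, c_2 = 6.
x(ln 2) = (2)(2^3)(-1) + (6)(2^1)(0) = -16.

-16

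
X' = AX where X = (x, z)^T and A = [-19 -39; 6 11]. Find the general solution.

Coefficient matrix A = [[-19, -39], [6, 11]].
Characteristic polynomial det(A - λI) = λ^2 + 8λ + 25 = 0.
Eigenvalues λ = -4 ± 3i (complex conjugate pair).
For λ=-4+3i: an eigenvector is (-2,1) - i(-3,1) = (-2 + 3i, 1 - i).
A real fundamental pair from Re and Im of e^((-4+3i)t)v: X_1 = e^(-4t)(cos(3t)·(-2,1) + sin(3t)·(-3,1)), X_2 = e^(-4t)(sin(3t)·(-2,1) - cos(3t)·(-3,1)).
General solution: c_1X_1 + c_2X_2.

x(t) = -3c_1e^(-4t)sin(3t) - 2c_1e^(-4t)cos(3t) - 2c_2e^(-4t)sin(3t) + 3c_2e^(-4t)cos(3t), z(t) = c_1e^(-4t)sin(3t) + c_1e^(-4t)cos(3t) + c_2e^(-4t)sin(3t) - c_2e^(-4t)cos(3t)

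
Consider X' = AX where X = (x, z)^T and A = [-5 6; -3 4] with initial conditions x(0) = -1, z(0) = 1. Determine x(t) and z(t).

x(t) = 3e^(t) - 4e^(-2t), z(t) = 3e^(t) - 2e^(-2t)

Coefficient matrix A = [[-5, 6], [-3, 4]].
Characteristic polynomial det(A - λI) = λ^2 + λ - 2 = 0.
Eigenvalues λ = 1, -2.
For λ=1: (A-λI) row 1 is [-6, 6], so an eigenvector is (-1, -1).
For λ=-2: (A-λI) row 1 is [-3, 6], so an eigenvector is (-2, -1).
General solution: c_1e^(t)(-1,-1) + c_2e^(-2t)(-2,-1).
Applying x(0)=-1, z(0)=1 gives c_1=-3, c_2=2.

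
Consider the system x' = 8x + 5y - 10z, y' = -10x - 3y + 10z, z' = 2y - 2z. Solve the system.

x(t) = c_1e^(3t) + c_2e^(-2t), y(t) = -5c_1e^(3t) + 2c_3e^(2t), z(t) = -2c_1e^(3t) + c_2e^(-2t) + c_3e^(2t)

Coefficient matrix A = [[8, 5, -10], [-10, -3, 10], [0, 2, -2]].
det(A - λI) = 0 gives eigenvalues λ = 3, -2, 2.
For λ=3: eigenvector (1,-5,-2).
For λ=-2: eigenvector (1,0,1).
For λ=2: eigenvector (0,2,1).
General solution: c_1e^(3t)(1,-5,-2) + c_2e^(-2t)(1,0,1) + c_3e^(2t)(0,2,1).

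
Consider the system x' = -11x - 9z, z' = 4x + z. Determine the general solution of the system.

x(t) = 3C_1e^(-5t) + 3C_2te^(-5t) + C_2e^(-5t), z(t) = -2C_1e^(-5t) - 2C_2te^(-5t) - C_2e^(-5t)

Coefficient matrix A = [[-11, -9], [4, 1]].
Characteristic polynomial det(A - λI) = λ^2 + 10λ + 25 = 0.
Single eigenvalue λ = -5 with algebraic multiplicity 2.
Eigenvector v = (3,-2); generalized eigenvector w with (A-λI)w=v is (1,-1).
General solution: e^(-5t)[C_1·v + C_2·(t·v + w)].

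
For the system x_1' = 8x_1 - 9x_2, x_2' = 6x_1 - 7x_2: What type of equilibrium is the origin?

saddle

A = [[8,-9],[6,-7]]; det(A-λI) = λ^2 - λ - 2.
λ = 2, -1: opposite signs.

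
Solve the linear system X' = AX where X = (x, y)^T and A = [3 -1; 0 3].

x(t) = -C_1e^(3t) - C_2te^(3t) - 3C_2e^(3t), y(t) = C_2e^(3t)

Coefficient matrix A = [[3, -1], [0, 3]].
Characteristic polynomial det(A - λI) = λ^2 - 6λ + 9 = 0.
Single eigenvalue λ = 3 with algebraic multiplicity 2.
Eigenvector v = (-1,0); generalized eigenvector w with (A-λI)w=v is (-3,1).
General solution: e^(3t)[C_1·v + C_2·(t·v + w)].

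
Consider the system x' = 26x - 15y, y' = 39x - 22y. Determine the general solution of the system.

Coefficient matrix A = [[26, -15], [39, -22]].
Characteristic polynomial det(A - λI) = λ^2 - 4λ + 13 = 0.
Eigenvalues λ = 2 ± 3i (complex conjugate pair).
For λ=2+3i: an eigenvector is (-2,-3) - i(-1,-2) = (-2 + i, -3 + 2i).
A real fundamental pair from Re and Im of e^((2+3i)t)v: X_1 = e^(2t)(cos(3t)·(-2,-3) + sin(3t)·(-1,-2)), X_2 = e^(2t)(sin(3t)·(-2,-3) - cos(3t)·(-1,-2)).
General solution: C_1X_1 + C_2X_2.

x(t) = -C_1e^(2t)sin(3t) - 2C_1e^(2t)cos(3t) - 2C_2e^(2t)sin(3t) + C_2e^(2t)cos(3t), y(t) = -2C_1e^(2t)sin(3t) - 3C_1e^(2t)cos(3t) - 3C_2e^(2t)sin(3t) + 2C_2e^(2t)cos(3t)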